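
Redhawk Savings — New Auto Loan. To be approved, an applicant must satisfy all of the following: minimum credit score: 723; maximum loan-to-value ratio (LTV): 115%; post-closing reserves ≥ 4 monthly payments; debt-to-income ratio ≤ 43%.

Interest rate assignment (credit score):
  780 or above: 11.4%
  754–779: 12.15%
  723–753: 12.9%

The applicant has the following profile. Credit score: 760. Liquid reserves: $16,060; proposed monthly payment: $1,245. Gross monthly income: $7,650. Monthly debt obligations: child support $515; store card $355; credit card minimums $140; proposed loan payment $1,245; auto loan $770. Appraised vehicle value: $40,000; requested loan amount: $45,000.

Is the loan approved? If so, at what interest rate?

Credit score 760 ≥ 723 (meets minimum)
Loan-to-value = 45,000/40,000 = 112.5% — pass (115% max)
Total monthly debts = (515 + 355 + 140 + 1,245 + 770) = 3,025. Debt-to-income = 3,025/7,650 = 39.5% — meets 43% limit
Reserves = 16,060/1,245 = 12.9 months ≥ 4
All requirements met. Score 760 falls in the 754–779 tier → 12.15%.

Approved at 12.15%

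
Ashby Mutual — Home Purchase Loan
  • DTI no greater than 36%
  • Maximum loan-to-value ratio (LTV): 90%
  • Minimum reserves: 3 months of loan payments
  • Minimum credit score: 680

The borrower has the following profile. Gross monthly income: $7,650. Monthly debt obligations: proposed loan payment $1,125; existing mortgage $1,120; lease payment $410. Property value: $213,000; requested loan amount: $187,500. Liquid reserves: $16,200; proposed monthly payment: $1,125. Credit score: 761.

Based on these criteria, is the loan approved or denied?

Total monthly debts = (1,125 + 1,120 + 410) = 2,655. DTI: 2,655 ÷ 7,650 = 34.7%, within the 36% cap
Loan-to-value = 187,500/213,000 = 88% — pass (90% max)
Reserves = 16,200/1,125 = 14.4 months ≥ 3
Credit score 761 ≥ 680 (meets)
All criteria satisfied.

Approved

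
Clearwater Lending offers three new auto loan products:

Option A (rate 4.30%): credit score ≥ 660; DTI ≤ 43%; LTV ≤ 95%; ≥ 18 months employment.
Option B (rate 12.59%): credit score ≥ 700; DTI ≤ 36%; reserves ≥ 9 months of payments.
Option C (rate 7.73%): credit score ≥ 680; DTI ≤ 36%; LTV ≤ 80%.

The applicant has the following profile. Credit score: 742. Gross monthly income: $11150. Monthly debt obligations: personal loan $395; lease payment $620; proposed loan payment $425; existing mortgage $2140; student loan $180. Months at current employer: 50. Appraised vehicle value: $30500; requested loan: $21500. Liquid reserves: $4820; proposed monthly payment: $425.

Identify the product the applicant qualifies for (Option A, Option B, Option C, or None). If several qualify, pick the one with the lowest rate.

Option A

Total debts = (395 + 620 + 425 + 2,140 + 180) = 3,760; DTI = 3,760/11,150 = 33.7%.
LTV = 21,500/30,500 = 70.5%.
Reserves = 4,820/425 = 11.3 months.
Option A: score 742 ≥ 660; DTI 33.7% ≤ 43%; LTV 70.5% ≤ 95%; employment 50 ≥ 18 mo → qualifies.
Option B: score 742 ≥ 700; DTI 33.7% ≤ 36%; reserves 11.3 ≥ 9 mo → qualifies.
Option C: score 742 ≥ 680; DTI 33.7% ≤ 36%; LTV 70.5% ≤ 80% → qualifies.
Qualifying: Option A, Option B, Option C. Lowest rate is 4.30% → Option A.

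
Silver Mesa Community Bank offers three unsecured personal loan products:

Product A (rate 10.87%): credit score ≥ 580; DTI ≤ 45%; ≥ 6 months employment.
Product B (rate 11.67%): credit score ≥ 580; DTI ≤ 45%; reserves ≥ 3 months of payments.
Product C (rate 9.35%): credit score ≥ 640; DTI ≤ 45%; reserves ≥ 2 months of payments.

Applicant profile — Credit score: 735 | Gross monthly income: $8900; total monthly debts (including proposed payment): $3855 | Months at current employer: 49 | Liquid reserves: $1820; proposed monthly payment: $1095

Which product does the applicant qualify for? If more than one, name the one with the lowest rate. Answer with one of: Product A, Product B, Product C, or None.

Product A

DTI = 3,855/8,900 = 43.3%.
Reserves = 1,820/1,095 = 1.7 months.
Product A: score 735 ≥ 580; DTI 43.3% ≤ 45%; employment 49 ≥ 6 mo → qualifies.
Product B: score 735 ≥ 580; DTI 43.3% ≤ 45%; reserves 1.7 < 3 mo → does not qualify.
Product C: score 735 ≥ 640; DTI 43.3% ≤ 45%; reserves 1.7 < 2 mo → does not qualify.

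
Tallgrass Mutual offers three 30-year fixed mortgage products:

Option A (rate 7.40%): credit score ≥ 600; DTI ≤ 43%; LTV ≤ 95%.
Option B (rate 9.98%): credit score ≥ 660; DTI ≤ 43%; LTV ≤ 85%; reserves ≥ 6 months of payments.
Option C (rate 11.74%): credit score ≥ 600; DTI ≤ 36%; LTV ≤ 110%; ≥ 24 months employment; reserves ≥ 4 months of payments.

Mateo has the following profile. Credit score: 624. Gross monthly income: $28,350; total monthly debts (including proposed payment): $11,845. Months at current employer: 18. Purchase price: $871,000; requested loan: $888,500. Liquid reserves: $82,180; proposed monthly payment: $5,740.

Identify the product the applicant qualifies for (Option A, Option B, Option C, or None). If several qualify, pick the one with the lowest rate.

None

DTI = 11,845/28,350 = 41.8%.
LTV = 888,500/871,000 = 102%.
Reserves = 82,180/5,740 = 14.3 months.
Option A: score 624 ≥ 600; DTI 41.8% ≤ 43%; LTV 102% > 95% → does not qualify.
Option B: score 624 < 660; DTI 41.8% ≤ 43%; LTV 102% > 85%; reserves 14.3 ≥ 6 mo → does not qualify.
Option C: score 624 ≥ 600; DTI 41.8% > 36%; LTV 102% ≤ 110%; employment 18 < 24 mo; reserves 14.3 ≥ 4 mo → does not qualify.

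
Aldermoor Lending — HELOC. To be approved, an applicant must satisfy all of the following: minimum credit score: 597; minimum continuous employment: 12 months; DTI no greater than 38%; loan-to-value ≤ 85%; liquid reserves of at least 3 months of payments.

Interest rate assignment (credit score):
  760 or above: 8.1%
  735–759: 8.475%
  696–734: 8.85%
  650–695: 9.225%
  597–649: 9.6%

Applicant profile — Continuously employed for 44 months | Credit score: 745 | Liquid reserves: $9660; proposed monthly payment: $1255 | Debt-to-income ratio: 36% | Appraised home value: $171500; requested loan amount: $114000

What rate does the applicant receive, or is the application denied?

Approved at 8.475%

Credit score 745 ≥ 597 (meets minimum)
DTI 36% is within the 38% limit
Employment 44 ≥ 12 months
Liquid reserves cover 9,660/1,255 = 7.7 months — ≥ 3 required
LTV = 114,000/171,500 = 66.5% ≤ 85%
All requirements met. Score 745 falls in the 735–759 tier → 8.475%.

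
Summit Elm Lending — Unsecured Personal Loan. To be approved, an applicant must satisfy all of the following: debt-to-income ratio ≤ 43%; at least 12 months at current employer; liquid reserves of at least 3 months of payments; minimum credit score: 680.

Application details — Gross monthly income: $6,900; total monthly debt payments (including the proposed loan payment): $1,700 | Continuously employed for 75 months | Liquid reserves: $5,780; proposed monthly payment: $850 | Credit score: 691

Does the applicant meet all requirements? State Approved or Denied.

DTI: 1,700 ÷ 6,900 = 24.6%, within the 43% cap
Employment 75 ≥ 12 months
Reserves = 5,780/850 = 6.8 months ≥ 3
Credit score 691 ≥ 680 (meets)
All criteria satisfied.

Approved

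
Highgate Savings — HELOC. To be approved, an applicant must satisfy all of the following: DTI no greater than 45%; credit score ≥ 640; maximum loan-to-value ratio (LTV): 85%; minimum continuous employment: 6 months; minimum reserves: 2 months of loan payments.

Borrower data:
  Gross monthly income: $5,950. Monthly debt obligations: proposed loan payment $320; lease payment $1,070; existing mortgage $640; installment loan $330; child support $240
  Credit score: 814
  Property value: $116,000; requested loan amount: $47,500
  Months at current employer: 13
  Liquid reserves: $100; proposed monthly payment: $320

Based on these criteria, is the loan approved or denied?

Denied

Total monthly debts = (320 + 1,070 + 640 + 330 + 240) = 2,600. DTI: 2,600 ÷ 5,950 = 43.7%, within the 45% cap
Credit score 814 ≥ 640 (meets)
Loan-to-value = 47,500/116,000 = 40.9% — pass (85% max)
Employment 13 ≥ 6 months
Reserves = 100/320 = 0.3 months < 2
Fails on reserves.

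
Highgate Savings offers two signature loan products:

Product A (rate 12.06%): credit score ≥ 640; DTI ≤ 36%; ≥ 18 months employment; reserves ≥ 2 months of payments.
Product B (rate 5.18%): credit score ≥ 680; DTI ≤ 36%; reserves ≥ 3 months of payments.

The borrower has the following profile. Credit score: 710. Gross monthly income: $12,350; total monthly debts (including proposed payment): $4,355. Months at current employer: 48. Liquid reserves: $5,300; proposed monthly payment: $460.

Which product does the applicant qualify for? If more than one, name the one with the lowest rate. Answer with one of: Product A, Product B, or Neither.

DTI = 4,355/12,350 = 35.3%.
Reserves = 5,300/460 = 11.5 months.
Product A: score 710 ≥ 640; DTI 35.3% ≤ 36%; employment 48 ≥ 18 mo; reserves 11.5 ≥ 2 mo → qualifies.
Product B: score 710 ≥ 680; DTI 35.3% ≤ 36%; reserves 11.5 ≥ 3 mo → qualifies.
Qualifying: Product A, Product B. Lowest rate is 5.18% → Product B.

Product B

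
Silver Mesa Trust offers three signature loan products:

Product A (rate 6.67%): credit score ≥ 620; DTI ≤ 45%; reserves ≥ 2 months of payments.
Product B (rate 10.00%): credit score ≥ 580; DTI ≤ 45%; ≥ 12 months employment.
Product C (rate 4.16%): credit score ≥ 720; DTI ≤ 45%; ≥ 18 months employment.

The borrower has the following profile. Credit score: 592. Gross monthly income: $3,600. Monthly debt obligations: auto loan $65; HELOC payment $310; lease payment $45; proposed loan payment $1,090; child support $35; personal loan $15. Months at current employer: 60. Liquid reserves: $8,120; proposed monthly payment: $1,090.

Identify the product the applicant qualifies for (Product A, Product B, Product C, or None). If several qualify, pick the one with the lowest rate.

Total debts = (65 + 310 + 45 + 1,090 + 35 + 15) = 1,560; DTI = 1,560/3,600 = 43.3%.
Reserves = 8,120/1,090 = 7.4 months.
Product A: score 592 < 620; DTI 43.3% ≤ 45%; reserves 7.4 ≥ 2 mo → does not qualify.
Product B: score 592 ≥ 580; DTI 43.3% ≤ 45%; employment 60 ≥ 12 mo → qualifies.
Product C: score 592 < 720; DTI 43.3% ≤ 45%; employment 60 ≥ 18 mo → does not qualify.

Product B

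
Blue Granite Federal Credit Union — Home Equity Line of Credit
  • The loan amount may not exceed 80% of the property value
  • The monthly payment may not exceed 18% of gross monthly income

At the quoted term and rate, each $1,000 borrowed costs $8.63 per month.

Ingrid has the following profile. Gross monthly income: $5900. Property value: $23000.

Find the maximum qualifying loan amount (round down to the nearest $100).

$18,400

Payment cap: 18% × $5,900 = $1,062/month.
At $8.63 per $1,000, that supports 1,062/8.63 × 1,000 ≈ $123,059 → $123,000.
LTV cap: 80% × $23,000 = $18,400 → $18,400.
Binding constraint: loan-to-value.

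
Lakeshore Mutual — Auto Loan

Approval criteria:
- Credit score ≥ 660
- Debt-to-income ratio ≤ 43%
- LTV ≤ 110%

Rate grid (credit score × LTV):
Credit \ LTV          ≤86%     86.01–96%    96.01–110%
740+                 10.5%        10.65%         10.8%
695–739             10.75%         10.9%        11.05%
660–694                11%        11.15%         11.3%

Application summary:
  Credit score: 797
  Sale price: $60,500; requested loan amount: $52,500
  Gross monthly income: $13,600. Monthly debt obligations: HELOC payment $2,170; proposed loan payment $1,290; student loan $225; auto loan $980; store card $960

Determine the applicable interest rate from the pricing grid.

Credit score 797 ≥ 660; Total monthly debts = (2,170 + 1,290 + 225 + 980 + 960) = 5,625. DTI: 5,625 ÷ 13,600 = 41.4%, within the 43% cap
LTV: 52,500 ÷ 60,500 = 86.8%, within 110% cap
Row: 797 falls in 740+. Column: 86.8% falls in 86.01–96%. Rate = 10.65%.

10.65%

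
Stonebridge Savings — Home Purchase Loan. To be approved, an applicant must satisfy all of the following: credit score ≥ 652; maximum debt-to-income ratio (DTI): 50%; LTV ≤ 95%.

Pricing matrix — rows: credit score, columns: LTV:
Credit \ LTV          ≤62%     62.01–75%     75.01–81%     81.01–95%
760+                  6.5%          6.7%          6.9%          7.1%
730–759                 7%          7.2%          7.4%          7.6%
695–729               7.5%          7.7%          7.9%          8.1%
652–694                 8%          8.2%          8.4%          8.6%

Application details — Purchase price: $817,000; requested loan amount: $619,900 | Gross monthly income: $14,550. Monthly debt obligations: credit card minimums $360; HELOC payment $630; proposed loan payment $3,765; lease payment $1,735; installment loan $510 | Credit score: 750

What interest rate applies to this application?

Credit score 750 ≥ 652; Total monthly debts = (360 + 630 + 3,765 + 1,735 + 510) = 7,000. Debt-to-income = 7,000/14,550 = 48.1% — meets 50% limit
LTV = 619,900/817,000 = 75.9% ≤ 95%
Row: 750 falls in 730–759. Column: 75.9% falls in 75.01–81%. Rate = 7.4%.

7.4%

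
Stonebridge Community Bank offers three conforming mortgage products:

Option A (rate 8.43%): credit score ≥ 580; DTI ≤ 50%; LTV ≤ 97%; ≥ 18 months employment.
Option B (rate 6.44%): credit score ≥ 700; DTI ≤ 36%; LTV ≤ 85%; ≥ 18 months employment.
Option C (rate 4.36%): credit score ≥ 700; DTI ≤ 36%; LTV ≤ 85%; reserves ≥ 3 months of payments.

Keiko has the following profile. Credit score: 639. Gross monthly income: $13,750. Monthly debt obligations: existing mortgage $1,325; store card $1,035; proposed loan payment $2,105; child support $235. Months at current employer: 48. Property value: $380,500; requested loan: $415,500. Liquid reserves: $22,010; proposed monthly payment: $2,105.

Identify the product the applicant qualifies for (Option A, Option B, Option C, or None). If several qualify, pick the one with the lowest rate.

Total debts = (1,325 + 1,035 + 2,105 + 235) = 4,700; DTI = 4,700/13,750 = 34.2%.
LTV = 415,500/380,500 = 109.2%.
Reserves = 22,010/2,105 = 10.5 months.
Option A: score 639 ≥ 580; DTI 34.2% ≤ 50%; LTV 109.2% > 97%; employment 48 ≥ 18 mo → does not qualify.
Option B: score 639 < 700; DTI 34.2% ≤ 36%; LTV 109.2% > 85%; employment 48 ≥ 18 mo → does not qualify.
Option C: score 639 < 700; DTI 34.2% ≤ 36%; LTV 109.2% > 85%; reserves 10.5 ≥ 3 mo → does not qualify.

None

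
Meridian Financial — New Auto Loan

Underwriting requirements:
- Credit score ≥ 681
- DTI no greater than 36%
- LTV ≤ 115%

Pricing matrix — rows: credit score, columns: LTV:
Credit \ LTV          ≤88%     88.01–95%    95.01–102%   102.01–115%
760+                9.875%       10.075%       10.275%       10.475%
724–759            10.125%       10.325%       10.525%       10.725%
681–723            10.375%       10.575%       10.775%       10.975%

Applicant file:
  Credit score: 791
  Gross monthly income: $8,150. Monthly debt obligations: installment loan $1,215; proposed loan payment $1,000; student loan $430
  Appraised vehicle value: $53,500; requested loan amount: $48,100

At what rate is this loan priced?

10.075%

Credit score 791 ≥ 681; Total monthly debts = (1,215 + 1,000 + 430) = 2,645. Debt-to-income = 2,645/8,150 = 32.5% — meets 36% limit
LTV: 48,100 ÷ 53,500 = 89.9%, within 115% cap
Credit 791 → row 760+; LTV 89.9% → column 88.01–95%. Grid cell → 10.075%.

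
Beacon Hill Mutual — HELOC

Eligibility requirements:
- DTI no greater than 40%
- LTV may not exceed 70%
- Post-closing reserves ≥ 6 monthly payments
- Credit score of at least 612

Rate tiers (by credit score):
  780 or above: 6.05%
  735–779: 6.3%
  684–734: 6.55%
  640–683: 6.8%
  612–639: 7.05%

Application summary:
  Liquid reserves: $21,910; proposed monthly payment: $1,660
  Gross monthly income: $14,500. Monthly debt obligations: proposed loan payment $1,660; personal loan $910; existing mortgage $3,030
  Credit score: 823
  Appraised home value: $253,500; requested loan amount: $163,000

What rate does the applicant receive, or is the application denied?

Approved at 6.05%

Credit score 823 ≥ 612 (meets minimum)
Liquid reserves cover 21,910/1,660 = 13.2 months — ≥ 6 required
Loan-to-value = 163,000/253,500 = 64.3% — pass (70% max)
Total monthly debts = (1,660 + 910 + 3,030) = 5,600. Debt-to-income = 5,600/14,500 = 38.6% — meets 40% limit
All requirements met. Score 823 falls in the 780 or above tier → 6.05%.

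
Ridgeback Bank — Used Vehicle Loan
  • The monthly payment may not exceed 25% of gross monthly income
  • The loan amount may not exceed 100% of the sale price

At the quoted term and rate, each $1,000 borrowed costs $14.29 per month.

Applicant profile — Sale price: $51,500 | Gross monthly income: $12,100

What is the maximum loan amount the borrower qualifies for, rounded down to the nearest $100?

Payment cap: 25% × $12,100 = $3,025/month.
At $14.29 per $1,000, that supports 3,025/14.29 × 1,000 ≈ $211,686 → $211,600.
LTV cap: 100% × $51,500 = $51,500 → $51,500.
Binding constraint: loan-to-value.

$51,500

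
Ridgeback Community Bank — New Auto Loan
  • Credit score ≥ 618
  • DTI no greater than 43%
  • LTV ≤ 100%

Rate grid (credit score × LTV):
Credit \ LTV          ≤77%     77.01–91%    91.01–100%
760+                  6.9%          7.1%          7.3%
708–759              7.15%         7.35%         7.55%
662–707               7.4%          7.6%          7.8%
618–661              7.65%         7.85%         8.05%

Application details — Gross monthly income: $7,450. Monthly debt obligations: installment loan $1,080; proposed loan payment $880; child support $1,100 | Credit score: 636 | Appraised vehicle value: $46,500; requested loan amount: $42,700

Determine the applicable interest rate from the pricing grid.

Credit score 636 ≥ 618; Total monthly debts = (1,080 + 880 + 1,100) = 3,060. DTI: 3,060 ÷ 7,450 = 41.1%, within the 43% cap
LTV: 42,700 ÷ 46,500 = 91.8%, within 100% cap
Score 636 is in the 618–661 band; LTV 91.8% is in the 91.01–100% band → 8.05%.

8.05%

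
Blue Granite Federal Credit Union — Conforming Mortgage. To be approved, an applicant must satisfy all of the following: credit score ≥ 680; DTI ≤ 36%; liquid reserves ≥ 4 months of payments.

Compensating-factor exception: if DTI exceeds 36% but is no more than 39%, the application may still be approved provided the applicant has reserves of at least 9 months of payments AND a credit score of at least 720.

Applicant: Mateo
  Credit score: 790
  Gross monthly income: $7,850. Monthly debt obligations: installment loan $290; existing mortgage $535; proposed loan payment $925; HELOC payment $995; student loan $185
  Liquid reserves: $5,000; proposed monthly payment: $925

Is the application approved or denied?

Credit score 790 ≥ 680 (meets base)
Total debts = (290 + 535 + 925 + 995 + 185) = 2,930. DTI: 2,930 ÷ 7,850 = 37.3%, over the 36% base limit.
Reserves: 5,000 ÷ 925 = 5.4 months (meets 4-month minimum)
DTI 37.3% is within the 36%–39% exception band; checking compensating factors.
Reserves 5.4 < 9 months; credit score 790 ≥ 720.
Compensating-factor requirement not fully met.

Denied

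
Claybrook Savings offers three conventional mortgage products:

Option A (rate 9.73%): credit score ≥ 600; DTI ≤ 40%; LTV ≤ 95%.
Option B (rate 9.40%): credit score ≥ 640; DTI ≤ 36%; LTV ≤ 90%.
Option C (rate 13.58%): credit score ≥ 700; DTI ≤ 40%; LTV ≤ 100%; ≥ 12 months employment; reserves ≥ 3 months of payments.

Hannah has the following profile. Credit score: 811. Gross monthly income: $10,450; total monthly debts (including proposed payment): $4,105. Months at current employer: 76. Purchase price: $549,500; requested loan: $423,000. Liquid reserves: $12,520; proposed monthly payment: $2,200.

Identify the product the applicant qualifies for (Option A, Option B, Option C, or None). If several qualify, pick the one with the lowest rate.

Option A

DTI = 4,105/10,450 = 39.3%.
LTV = 423,000/549,500 = 77%.
Reserves = 12,520/2,200 = 5.7 months.
Option A: score 811 ≥ 600; DTI 39.3% ≤ 40%; LTV 77% ≤ 95% → qualifies.
Option B: score 811 ≥ 640; DTI 39.3% > 36%; LTV 77% ≤ 90% → does not qualify.
Option C: score 811 ≥ 700; DTI 39.3% ≤ 40%; LTV 77% ≤ 100%; employment 76 ≥ 12 mo; reserves 5.7 ≥ 3 mo → qualifies.
Qualifying: Option A, Option C. Lowest rate is 9.73% → Option A.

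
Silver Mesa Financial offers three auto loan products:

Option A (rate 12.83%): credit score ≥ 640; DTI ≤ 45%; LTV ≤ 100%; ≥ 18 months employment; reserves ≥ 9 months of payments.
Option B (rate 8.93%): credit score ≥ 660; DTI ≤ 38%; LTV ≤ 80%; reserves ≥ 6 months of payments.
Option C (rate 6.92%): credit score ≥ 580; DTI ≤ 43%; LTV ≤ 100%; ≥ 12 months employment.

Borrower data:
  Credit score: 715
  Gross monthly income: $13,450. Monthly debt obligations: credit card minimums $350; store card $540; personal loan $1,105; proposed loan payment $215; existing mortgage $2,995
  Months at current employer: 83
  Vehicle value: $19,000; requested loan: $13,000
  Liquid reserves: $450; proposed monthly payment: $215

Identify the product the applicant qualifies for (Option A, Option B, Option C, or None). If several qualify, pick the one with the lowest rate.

Total debts = (350 + 540 + 1,105 + 215 + 2,995) = 5,205; DTI = 5,205/13,450 = 38.7%.
LTV = 13,000/19,000 = 68.4%.
Reserves = 450/215 = 2.1 months.
Option A: score 715 ≥ 640; DTI 38.7% ≤ 45%; LTV 68.4% ≤ 100%; employment 83 ≥ 18 mo; reserves 2.1 < 9 mo → does not qualify.
Option B: score 715 ≥ 660; DTI 38.7% > 38%; LTV 68.4% ≤ 80%; reserves 2.1 < 6 mo → does not qualify.
Option C: score 715 ≥ 580; DTI 38.7% ≤ 43%; LTV 68.4% ≤ 100%; employment 83 ≥ 12 mo → qualifies.

Option C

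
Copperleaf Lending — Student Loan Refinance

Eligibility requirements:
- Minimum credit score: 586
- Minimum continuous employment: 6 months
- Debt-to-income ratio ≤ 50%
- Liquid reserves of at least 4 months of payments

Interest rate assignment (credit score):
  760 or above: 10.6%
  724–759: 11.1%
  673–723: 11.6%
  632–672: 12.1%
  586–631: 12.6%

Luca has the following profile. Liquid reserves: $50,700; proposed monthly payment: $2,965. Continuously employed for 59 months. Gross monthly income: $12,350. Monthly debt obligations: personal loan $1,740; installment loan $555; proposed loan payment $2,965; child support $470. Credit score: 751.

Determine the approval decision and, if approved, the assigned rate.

Credit score 751 ≥ 586 (meets minimum)
Employment 59 ≥ 6 months
Total monthly debts = (1,740 + 555 + 2,965 + 470) = 5,730. DTI = 5,730/12,350 = 46.4% ≤ 50%
Reserves = 50,700/2,965 = 17.1 months ≥ 4
All requirements met. Score 751 falls in the 724–759 tier → 11.1%.

Approved at 11.1%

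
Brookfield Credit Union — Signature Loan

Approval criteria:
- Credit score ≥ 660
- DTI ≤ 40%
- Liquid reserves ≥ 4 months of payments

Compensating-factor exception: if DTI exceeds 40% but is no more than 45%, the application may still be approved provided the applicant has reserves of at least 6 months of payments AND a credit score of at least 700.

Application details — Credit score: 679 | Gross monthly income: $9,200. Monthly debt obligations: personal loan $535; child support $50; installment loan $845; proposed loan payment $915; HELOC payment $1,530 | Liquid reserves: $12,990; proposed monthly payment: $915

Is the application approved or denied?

Credit score 679 ≥ 660 (meets base)
Total debts = (535 + 50 + 845 + 915 + 1,530) = 3,875. DTI = 3,875/9,200 = 42.1% > 40% — standard DTI limit exceeded.
Liquid reserves cover 12,990/915 = 14.2 months — ≥ 4 required
DTI 42.1% is within the 40%–45% exception band; checking compensating factors.
Override check — reserves: 14.2 mo (ok); score: 679 (below 700).
Override conditions not both satisfied; exception does not apply.

Denied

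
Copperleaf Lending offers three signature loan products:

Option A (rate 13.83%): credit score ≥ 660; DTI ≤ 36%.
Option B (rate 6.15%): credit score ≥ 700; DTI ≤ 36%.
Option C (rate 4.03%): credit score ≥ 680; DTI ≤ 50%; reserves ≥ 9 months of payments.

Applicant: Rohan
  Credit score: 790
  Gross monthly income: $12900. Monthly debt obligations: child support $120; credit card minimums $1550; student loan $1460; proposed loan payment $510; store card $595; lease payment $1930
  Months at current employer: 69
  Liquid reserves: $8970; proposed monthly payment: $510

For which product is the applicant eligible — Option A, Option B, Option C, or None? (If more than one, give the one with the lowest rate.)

Total debts = (120 + 1,550 + 1,460 + 510 + 595 + 1,930) = 6,165; DTI = 6,165/12,900 = 47.8%.
Reserves = 8,970/510 = 17.6 months.
Option A: score 790 ≥ 660; DTI 47.8% > 36% → does not qualify.
Option B: score 790 ≥ 700; DTI 47.8% > 36% → does not qualify.
Option C: score 790 ≥ 680; DTI 47.8% ≤ 50%; reserves 17.6 ≥ 9 mo → qualifies.

Option C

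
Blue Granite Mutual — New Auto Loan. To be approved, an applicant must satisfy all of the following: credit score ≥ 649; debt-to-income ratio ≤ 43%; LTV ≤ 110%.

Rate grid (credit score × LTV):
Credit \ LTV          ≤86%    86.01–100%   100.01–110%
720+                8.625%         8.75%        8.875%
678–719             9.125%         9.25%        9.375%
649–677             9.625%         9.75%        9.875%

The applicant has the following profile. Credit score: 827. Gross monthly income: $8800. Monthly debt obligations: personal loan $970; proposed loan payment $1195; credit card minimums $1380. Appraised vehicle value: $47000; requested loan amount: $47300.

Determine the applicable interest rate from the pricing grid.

8.875%

Credit score 827 ≥ 649; Total monthly debts = (970 + 1,195 + 1,380) = 3,545. DTI = 3,545/8,800 = 40.3% ≤ 43%
LTV: 47,300 ÷ 47,000 = 100.6%, within 110% cap
Score 827 is in the 720+ band; LTV 100.6% is in the 100.01–110% band → 8.875%.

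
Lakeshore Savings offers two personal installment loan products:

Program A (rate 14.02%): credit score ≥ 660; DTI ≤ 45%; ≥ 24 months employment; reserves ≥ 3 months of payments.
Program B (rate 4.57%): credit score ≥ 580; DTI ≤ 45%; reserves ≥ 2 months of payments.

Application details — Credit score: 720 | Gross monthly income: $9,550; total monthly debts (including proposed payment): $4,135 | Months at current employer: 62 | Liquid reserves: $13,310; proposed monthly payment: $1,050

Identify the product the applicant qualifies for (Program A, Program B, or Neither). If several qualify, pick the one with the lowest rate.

DTI = 4,135/9,550 = 43.3%.
Reserves = 13,310/1,050 = 12.7 months.
Program A: score 720 ≥ 660; DTI 43.3% ≤ 45%; employment 62 ≥ 24 mo; reserves 12.7 ≥ 3 mo → qualifies.
Program B: score 720 ≥ 580; DTI 43.3% ≤ 45%; reserves 12.7 ≥ 2 mo → qualifies.
Qualifying: Program A, Program B. Lowest rate is 4.57% → Program B.

Program B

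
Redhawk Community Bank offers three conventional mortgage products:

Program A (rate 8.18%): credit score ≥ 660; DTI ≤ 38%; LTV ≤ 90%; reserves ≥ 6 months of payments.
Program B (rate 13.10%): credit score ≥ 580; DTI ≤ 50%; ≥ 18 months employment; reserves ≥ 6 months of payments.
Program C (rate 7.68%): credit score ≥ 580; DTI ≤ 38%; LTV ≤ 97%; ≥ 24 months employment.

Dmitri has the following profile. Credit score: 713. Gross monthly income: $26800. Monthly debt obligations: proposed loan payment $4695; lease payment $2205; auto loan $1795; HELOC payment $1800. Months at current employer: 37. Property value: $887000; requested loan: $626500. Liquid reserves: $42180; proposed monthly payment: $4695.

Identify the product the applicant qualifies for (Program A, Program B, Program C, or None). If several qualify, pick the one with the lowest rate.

Program B

Total debts = (4,695 + 2,205 + 1,795 + 1,800) = 10,495; DTI = 10,495/26,800 = 39.2%.
LTV = 626,500/887,000 = 70.6%.
Reserves = 42,180/4,695 = 9.0 months.
Program A: score 713 ≥ 660; DTI 39.2% > 38%; LTV 70.6% ≤ 90%; reserves 9.0 ≥ 6 mo → does not qualify.
Program B: score 713 ≥ 580; DTI 39.2% ≤ 50%; employment 37 ≥ 18 mo; reserves 9.0 ≥ 6 mo → qualifies.
Program C: score 713 ≥ 580; DTI 39.2% > 38%; LTV 70.6% ≤ 97%; employment 37 ≥ 24 mo → does not qualify.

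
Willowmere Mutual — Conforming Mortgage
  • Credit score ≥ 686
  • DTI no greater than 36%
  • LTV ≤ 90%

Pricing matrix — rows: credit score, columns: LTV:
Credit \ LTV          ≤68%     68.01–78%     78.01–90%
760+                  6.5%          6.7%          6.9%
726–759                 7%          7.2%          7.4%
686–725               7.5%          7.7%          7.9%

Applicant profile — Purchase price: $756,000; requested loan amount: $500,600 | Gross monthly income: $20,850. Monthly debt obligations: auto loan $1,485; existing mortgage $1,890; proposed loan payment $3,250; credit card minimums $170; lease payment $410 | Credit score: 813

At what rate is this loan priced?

6.5%

Credit score 813 ≥ 686; Total monthly debts = (1,485 + 1,890 + 3,250 + 170 + 410) = 7,205. DTI = 7,205/20,850 = 34.6% ≤ 36%
Loan-to-value = 500,600/756,000 = 66.2% — pass (90% max)
Credit 813 → row 760+; LTV 66.2% → column ≤68%. Grid cell → 6.5%.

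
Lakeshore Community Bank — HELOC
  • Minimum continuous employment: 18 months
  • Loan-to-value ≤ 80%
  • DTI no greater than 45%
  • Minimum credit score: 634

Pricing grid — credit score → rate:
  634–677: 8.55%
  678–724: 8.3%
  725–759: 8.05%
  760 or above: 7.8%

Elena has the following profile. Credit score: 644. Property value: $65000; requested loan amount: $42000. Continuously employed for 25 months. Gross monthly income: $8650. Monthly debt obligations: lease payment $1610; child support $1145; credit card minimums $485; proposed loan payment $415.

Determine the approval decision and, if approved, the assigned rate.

Approved at 8.55%

Credit score 644 ≥ 634 (meets minimum)
Total monthly debts = (1,610 + 1,145 + 485 + 415) = 3,655. DTI: 3,655 ÷ 8,650 = 42.3%, within the 45% cap
Employment 25 ≥ 18 months
Loan-to-value = 42,000/65,000 = 64.6% — pass (80% max)
All requirements met. Score 644 falls in the 634–677 tier → 8.55%.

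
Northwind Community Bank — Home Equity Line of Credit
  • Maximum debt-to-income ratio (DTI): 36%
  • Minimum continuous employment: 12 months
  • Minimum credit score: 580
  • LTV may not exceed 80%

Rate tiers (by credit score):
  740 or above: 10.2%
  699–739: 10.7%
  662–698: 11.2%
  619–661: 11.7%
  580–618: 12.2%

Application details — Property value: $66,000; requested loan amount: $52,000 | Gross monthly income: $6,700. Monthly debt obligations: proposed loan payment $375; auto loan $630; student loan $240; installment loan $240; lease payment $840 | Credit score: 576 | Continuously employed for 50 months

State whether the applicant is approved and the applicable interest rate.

Credit score 576 < 580 (below minimum)
Employment 50 ≥ 12 months
Loan-to-value = 52,000/66,000 = 78.8% — pass (80% max)
Total monthly debts = (375 + 630 + 240 + 240 + 840) = 2,325. DTI: 2,325 ÷ 6,700 = 34.7%, within the 36% cap
Not all requirements met → denied.

Denied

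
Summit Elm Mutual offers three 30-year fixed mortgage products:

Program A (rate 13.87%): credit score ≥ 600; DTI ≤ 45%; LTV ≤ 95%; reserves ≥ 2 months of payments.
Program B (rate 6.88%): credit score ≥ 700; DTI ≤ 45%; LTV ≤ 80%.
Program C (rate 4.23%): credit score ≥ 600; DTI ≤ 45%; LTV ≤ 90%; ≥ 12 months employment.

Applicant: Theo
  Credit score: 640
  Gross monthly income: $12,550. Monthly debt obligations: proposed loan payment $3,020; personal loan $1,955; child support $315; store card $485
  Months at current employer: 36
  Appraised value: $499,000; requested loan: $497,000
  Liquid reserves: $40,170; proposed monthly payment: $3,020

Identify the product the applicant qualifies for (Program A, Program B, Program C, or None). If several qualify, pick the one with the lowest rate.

None

Total debts = (3,020 + 1,955 + 315 + 485) = 5,775; DTI = 5,775/12,550 = 46%.
LTV = 497,000/499,000 = 99.6%.
Reserves = 40,170/3,020 = 13.3 months.
Program A: score 640 ≥ 600; DTI 46% > 45%; LTV 99.6% > 95%; reserves 13.3 ≥ 2 mo → does not qualify.
Program B: score 640 < 700; DTI 46% > 45%; LTV 99.6% > 80% → does not qualify.
Program C: score 640 ≥ 600; DTI 46% > 45%; LTV 99.6% > 90%; employment 36 ≥ 12 mo → does not qualify.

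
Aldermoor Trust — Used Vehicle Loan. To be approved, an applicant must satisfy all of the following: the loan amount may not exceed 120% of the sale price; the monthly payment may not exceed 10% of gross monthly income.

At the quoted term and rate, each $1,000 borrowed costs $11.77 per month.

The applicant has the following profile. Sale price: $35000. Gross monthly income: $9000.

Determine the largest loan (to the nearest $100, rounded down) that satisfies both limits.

Payment cap: 10% × $9,000 = $900/month.
At $11.77 per $1,000, that supports 900/11.77 × 1,000 ≈ $76,465 → $76,400.
LTV cap: 120% × $35,000 = $42,000 → $42,000.
Binding constraint: loan-to-value.

$42,000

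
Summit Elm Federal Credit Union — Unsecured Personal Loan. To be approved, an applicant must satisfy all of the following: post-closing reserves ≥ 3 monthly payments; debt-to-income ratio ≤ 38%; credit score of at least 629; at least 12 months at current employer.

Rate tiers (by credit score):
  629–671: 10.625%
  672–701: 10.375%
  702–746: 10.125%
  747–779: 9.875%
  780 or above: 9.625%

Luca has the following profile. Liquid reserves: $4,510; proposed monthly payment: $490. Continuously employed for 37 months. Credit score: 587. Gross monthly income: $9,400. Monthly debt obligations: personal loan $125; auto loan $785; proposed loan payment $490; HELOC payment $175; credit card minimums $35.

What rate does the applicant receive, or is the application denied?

Denied

Credit score 587 < 629 (below minimum)
Employment 37 ≥ 12 months
Total monthly debts = (125 + 785 + 490 + 175 + 35) = 1,610. DTI: 1,610 ÷ 9,400 = 17.1%, within the 38% cap
Liquid reserves cover 4,510/490 = 9.2 months — ≥ 3 required
Not all requirements met → denied.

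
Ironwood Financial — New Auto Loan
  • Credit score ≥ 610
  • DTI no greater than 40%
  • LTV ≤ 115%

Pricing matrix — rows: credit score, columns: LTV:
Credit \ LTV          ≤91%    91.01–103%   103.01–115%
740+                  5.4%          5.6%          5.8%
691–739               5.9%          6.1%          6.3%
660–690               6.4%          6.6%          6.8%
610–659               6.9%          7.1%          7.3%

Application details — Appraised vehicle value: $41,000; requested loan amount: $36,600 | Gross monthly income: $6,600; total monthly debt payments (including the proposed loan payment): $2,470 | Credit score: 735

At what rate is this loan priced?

Credit score 735 ≥ 610; DTI: 2,470 ÷ 6,600 = 37.4%, within the 40% cap
LTV: 36,600 ÷ 41,000 = 89.3%, within 115% cap
Credit 735 → row 691–739; LTV 89.3% → column ≤91%. Grid cell → 5.9%.

5.9%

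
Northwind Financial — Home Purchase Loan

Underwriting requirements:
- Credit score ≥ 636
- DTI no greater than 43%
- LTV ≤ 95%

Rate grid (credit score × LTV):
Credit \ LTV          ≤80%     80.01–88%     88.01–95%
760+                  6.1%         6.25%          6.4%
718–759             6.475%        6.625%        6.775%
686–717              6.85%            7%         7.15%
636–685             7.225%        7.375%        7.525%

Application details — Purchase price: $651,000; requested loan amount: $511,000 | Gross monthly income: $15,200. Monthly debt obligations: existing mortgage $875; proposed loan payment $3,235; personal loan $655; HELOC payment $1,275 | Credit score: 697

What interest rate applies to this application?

6.85%

Credit score 697 ≥ 636; Total monthly debts = (875 + 3,235 + 655 + 1,275) = 6,040. DTI = 6,040/15,200 = 39.7% ≤ 43%
Loan-to-value = 511,000/651,000 = 78.5% — pass (95% max)
Score 697 is in the 686–717 band; LTV 78.5% is in the ≤80% band → 6.85%.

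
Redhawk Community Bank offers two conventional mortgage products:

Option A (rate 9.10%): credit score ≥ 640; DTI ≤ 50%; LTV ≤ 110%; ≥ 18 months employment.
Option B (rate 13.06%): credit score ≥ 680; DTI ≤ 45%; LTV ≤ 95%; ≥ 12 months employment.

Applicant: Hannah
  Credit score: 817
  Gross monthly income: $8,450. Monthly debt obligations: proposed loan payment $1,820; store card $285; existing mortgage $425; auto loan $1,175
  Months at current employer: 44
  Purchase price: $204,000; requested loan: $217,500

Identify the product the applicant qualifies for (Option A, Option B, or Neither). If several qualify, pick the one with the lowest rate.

Option A

Total debts = (1,820 + 285 + 425 + 1,175) = 3,705; DTI = 3,705/8,450 = 43.8%.
LTV = 217,500/204,000 = 106.6%.
Option A: score 817 ≥ 640; DTI 43.8% ≤ 50%; LTV 106.6% ≤ 110%; employment 44 ≥ 18 mo → qualifies.
Option B: score 817 ≥ 680; DTI 43.8% ≤ 45%; LTV 106.6% > 95%; employment 44 ≥ 12 mo → does not qualify.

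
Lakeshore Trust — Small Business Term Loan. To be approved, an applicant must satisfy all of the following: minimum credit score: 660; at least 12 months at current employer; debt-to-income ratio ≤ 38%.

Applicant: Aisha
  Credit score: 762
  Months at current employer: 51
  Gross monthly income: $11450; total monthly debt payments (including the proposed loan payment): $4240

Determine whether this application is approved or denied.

Approved

Credit score 762 ≥ 660 (meets)
Employment 51 ≥ 12 months
DTI = 4,240/11,450 = 37% ≤ 38%
All criteria satisfied.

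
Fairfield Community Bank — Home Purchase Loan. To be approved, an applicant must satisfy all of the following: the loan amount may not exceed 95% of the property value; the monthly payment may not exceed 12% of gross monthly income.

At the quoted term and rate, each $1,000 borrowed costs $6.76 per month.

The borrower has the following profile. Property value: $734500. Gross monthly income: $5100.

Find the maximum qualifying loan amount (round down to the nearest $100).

$90,500

Payment cap: 12% × $5,100 = $612/month.
At $6.76 per $1,000, that supports 612/6.76 × 1,000 ≈ $90,532 → $90,500.
LTV cap: 95% × $734,500 = $697,775 → $697,700.
Binding constraint: payment-to-income.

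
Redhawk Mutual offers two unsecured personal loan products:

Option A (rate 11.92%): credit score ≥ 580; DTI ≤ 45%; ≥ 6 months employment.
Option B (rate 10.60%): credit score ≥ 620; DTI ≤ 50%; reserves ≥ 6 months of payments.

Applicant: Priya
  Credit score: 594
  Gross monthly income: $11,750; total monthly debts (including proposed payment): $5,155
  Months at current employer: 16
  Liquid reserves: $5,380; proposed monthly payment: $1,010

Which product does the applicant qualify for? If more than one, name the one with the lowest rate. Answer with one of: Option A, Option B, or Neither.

DTI = 5,155/11,750 = 43.9%.
Reserves = 5,380/1,010 = 5.3 months.
Option A: score 594 ≥ 580; DTI 43.9% ≤ 45%; employment 16 ≥ 6 mo → qualifies.
Option B: score 594 < 620; DTI 43.9% ≤ 50%; reserves 5.3 < 6 mo → does not qualify.

Option A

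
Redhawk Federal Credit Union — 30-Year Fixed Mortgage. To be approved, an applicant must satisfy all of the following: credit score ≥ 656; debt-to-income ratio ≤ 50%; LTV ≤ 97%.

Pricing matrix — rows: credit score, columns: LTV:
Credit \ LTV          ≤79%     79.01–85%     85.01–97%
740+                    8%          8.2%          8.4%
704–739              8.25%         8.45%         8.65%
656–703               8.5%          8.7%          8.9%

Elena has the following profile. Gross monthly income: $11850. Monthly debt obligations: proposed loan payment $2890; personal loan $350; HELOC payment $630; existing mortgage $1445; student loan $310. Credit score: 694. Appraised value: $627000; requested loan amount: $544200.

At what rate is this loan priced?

8.9%

Credit score 694 ≥ 656; Total monthly debts = (2,890 + 350 + 630 + 1,445 + 310) = 5,625. Debt-to-income = 5,625/11,850 = 47.5% — meets 50% limit
Loan-to-value = 544,200/627,000 = 86.8% — pass (97% max)
Credit 694 → row 656–703; LTV 86.8% → column 85.01–97%. Grid cell → 8.9%.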